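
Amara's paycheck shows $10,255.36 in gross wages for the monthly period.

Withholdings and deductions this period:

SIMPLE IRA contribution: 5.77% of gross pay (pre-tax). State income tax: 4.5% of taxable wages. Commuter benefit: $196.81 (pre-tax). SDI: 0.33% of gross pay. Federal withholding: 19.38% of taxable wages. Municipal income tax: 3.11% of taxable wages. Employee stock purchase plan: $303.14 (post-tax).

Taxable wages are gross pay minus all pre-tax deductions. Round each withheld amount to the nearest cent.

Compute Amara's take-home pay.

$6,574.74

SIMPLE IRA contribution: $10,255.36 × 0.0577 = $591.73
Commuter benefit: $196.81
Pre-tax total = $591.73 + $196.81 = $788.54
Taxable wages = $10,255.36 − $788.54 = $9,466.82
Municipal income tax: $9,466.82 × 0.0311 = $294.42
State income tax: $9,466.82 × 0.045 = $426.01
Federal withholding: $9,466.82 × 0.1938 = $1,834.67
SDI: $10,255.36 × 0.0033 = $33.84
Employee stock purchase plan: $303.14
Total deductions = $591.73 + $196.81 + $294.42 + $426.01 + $1,834.67 + $33.84 + $303.14 = $3,680.62
Net pay = $10,255.36 − $3,680.62 = $6,574.74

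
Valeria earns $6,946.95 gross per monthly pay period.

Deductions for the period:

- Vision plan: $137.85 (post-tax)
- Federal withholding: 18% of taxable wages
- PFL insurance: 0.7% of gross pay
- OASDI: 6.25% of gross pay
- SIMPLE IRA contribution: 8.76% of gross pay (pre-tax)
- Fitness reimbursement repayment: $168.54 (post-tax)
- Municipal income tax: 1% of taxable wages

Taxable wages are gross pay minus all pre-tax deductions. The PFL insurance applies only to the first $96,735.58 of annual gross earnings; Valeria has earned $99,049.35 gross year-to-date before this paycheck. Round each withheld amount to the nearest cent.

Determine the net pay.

SIMPLE IRA contribution: $6,946.95 × 0.0876 = $608.55
Taxable wages = $6,946.95 − $608.55 = $6,338.40
Federal withholding: $6,338.40 × 0.18 = $1,140.91
Municipal income tax: $6,338.40 × 0.01 = $63.38
OASDI: $6,946.95 × 0.0625 = $434.18
PFL insurance: annual cap $96,735.58 already reached (YTD $99,049.35), so $0.00
Fitness reimbursement repayment: $168.54
Vision plan: $137.85
Total deductions = $608.55 + $1,140.91 + $63.38 + $434.18 + $0.00 + $168.54 + $137.85 = $2,553.41
Net pay = $6,946.95 − $2,553.41 = $4,393.54

$4,393.54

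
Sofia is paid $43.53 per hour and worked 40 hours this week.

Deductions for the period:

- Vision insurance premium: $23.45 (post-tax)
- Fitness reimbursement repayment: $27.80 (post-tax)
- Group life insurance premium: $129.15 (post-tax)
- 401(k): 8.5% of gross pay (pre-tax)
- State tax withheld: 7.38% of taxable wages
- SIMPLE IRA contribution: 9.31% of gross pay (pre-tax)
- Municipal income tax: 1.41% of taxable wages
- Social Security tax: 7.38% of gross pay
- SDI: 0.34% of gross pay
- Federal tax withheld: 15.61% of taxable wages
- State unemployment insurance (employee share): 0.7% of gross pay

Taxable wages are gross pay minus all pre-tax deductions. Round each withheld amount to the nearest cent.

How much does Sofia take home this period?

Gross pay: 40 × $43.53 = $1,741.20
401(k): $1,741.20 × 0.085 = $148.00
SIMPLE IRA contribution: $1,741.20 × 0.0931 = $162.11
Pre-tax total = $148.00 + $162.11 = $310.11
Taxable wages = $1,741.20 − $310.11 = $1,431.09
State tax withheld: $1,431.09 × 0.0738 = $105.61
Municipal income tax: $1,431.09 × 0.0141 = $20.18
Federal tax withheld: $1,431.09 × 0.1561 = $223.39
SDI: $1,741.20 × 0.0034 = $5.92
State unemployment insurance (employee share): $1,741.20 × 0.007 = $12.19
Social Security tax: $1,741.20 × 0.0738 = $128.50
Vision insurance premium: $23.45
Group life insurance premium: $129.15
Fitness reimbursement repayment: $27.80
Total deductions = $148.00 + $162.11 + $105.61 + $20.18 + $223.39 + $5.92 + $12.19 + $128.50 + $23.45 + $129.15 + $27.80 = $986.30
Net pay = $1,741.20 − $986.30 = $754.90

$754.90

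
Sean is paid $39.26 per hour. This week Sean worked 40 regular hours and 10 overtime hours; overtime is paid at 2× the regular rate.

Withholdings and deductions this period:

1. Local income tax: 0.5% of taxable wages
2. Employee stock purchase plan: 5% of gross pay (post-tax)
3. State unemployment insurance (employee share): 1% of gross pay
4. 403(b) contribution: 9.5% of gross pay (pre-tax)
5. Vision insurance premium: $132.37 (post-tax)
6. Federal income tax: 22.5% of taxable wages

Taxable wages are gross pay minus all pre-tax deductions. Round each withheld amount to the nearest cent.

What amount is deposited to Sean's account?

$1,367.79

Regular pay: 40 × $39.26 = $1,570.40
Overtime pay: 10 × $39.26 × 2 = $785.20
Gross pay = $1,570.40 + $785.20 = $2,355.60
403(b) contribution: $2,355.60 × 0.095 = $223.78
Taxable wages = $2,355.60 − $223.78 = $2,131.82
Local income tax: $2,131.82 × 0.005 = $10.66
Federal income tax: $2,131.82 × 0.225 = $479.66
State unemployment insurance (employee share): $2,355.60 × 0.01 = $23.56
Vision insurance premium: $132.37
Employee stock purchase plan: $2,355.60 × 0.05 = $117.78
Total deductions = $223.78 + $10.66 + $479.66 + $23.56 + $132.37 + $117.78 = $987.81
Net pay = $2,355.60 − $987.81 = $1,367.79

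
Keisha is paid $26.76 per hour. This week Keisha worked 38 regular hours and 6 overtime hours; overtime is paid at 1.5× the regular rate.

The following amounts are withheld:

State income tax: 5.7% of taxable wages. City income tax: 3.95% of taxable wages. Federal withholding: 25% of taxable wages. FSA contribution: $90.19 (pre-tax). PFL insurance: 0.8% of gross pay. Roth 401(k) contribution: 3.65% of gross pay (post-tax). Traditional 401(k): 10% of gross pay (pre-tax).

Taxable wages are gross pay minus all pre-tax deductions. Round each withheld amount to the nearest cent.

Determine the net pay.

Regular pay: 38 × $26.76 = $1016.88
Overtime pay: 6 × $26.76 × 1.5 = $240.84
Gross pay = $1016.88 + $240.84 = $1257.72
FSA contribution: $90.19
Traditional 401(k): $1257.72 × 0.1 = $125.77
Pre-tax total = $90.19 + $125.77 = $215.96
Taxable wages = $1257.72 − $215.96 = $1041.76
City income tax: $1041.76 × 0.0395 = $41.15
State income tax: $1041.76 × 0.057 = $59.38
Federal withholding: $1041.76 × 0.25 = $260.44
PFL insurance: $1257.72 × 0.008 = $10.06
Roth 401(k) contribution: $1257.72 × 0.0365 = $45.91
Total deductions = $90.19 + $125.77 + $41.15 + $59.38 + $260.44 + $10.06 + $45.91 = $632.90
Net pay = $1257.72 − $632.90 = $624.82

$624.82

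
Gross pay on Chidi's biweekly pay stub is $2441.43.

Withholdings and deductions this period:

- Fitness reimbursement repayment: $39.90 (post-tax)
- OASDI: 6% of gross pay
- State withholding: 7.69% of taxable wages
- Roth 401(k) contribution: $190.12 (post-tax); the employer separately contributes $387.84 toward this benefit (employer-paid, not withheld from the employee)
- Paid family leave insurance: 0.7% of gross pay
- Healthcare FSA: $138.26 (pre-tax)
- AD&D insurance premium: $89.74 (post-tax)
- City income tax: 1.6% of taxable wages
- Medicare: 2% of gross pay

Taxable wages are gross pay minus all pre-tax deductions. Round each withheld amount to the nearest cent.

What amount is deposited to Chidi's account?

$1557.04

Healthcare FSA: $138.26
Taxable wages = $2441.43 − $138.26 = $2303.17
City income tax: $2303.17 × 0.016 = $36.85
State withholding: $2303.17 × 0.0769 = $177.11
Paid family leave insurance: $2441.43 × 0.007 = $17.09
OASDI: $2441.43 × 0.06 = $146.49
Medicare: $2441.43 × 0.02 = $48.83
Roth 401(k) contribution: $190.12
AD&D insurance premium: $89.74
Fitness reimbursement repayment: $39.90
(Employer's $387.84 toward Roth 401(k) contribution is not withheld from the employee.)
Total deductions = $138.26 + $36.85 + $177.11 + $17.09 + $146.49 + $48.83 + $190.12 + $89.74 + $39.90 = $884.39
Net pay = $2441.43 − $884.39 = $1557.04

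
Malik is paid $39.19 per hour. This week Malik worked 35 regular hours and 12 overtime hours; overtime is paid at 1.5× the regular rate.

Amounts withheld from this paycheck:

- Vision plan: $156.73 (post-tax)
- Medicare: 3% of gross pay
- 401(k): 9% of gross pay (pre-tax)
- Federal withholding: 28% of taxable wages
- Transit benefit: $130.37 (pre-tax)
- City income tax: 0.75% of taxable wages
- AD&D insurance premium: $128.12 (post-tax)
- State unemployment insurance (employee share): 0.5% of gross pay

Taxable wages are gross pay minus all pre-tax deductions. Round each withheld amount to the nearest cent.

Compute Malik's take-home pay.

$896.28

Regular pay: 35 × $39.19 = $1371.65
Overtime pay: 12 × $39.19 × 1.5 = $705.42
Gross pay = $1371.65 + $705.42 = $2077.07
401(k): $2077.07 × 0.09 = $186.94
Transit benefit: $130.37
Pre-tax total = $186.94 + $130.37 = $317.31
Taxable wages = $2077.07 − $317.31 = $1759.76
Federal withholding: $1759.76 × 0.28 = $492.73
City income tax: $1759.76 × 0.0075 = $13.20
Medicare: $2077.07 × 0.03 = $62.31
State unemployment insurance (employee share): $2077.07 × 0.005 = $10.39
Vision plan: $156.73
AD&D insurance premium: $128.12
Total deductions = $186.94 + $130.37 + $492.73 + $13.20 + $62.31 + $10.39 + $156.73 + $128.12 = $1180.79
Net pay = $2077.07 − $1180.79 = $896.28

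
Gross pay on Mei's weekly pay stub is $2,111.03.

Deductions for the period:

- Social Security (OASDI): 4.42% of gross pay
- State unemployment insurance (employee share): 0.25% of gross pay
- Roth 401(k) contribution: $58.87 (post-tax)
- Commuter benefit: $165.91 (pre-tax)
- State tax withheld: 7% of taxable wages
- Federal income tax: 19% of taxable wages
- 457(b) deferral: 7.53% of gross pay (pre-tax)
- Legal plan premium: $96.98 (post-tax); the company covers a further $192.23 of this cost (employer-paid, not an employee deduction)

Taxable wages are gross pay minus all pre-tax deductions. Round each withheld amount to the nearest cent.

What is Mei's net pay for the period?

457(b) deferral: $2,111.03 × 0.0753 = $158.96
Commuter benefit: $165.91
Pre-tax total = $158.96 + $165.91 = $324.87
Taxable wages = $2,111.03 − $324.87 = $1,786.16
Federal income tax: $1,786.16 × 0.19 = $339.37
State tax withheld: $1,786.16 × 0.07 = $125.03
State unemployment insurance (employee share): $2,111.03 × 0.0025 = $5.28
Social Security (OASDI): $2,111.03 × 0.0442 = $93.31
Legal plan premium: $96.98
Roth 401(k) contribution: $58.87
(Employer's $192.23 toward legal plan premium is not withheld from the employee.)
Total deductions = $158.96 + $165.91 + $339.37 + $125.03 + $5.28 + $93.31 + $96.98 + $58.87 = $1,043.71
Net pay = $2,111.03 − $1,043.71 = $1,067.32

$1,067.32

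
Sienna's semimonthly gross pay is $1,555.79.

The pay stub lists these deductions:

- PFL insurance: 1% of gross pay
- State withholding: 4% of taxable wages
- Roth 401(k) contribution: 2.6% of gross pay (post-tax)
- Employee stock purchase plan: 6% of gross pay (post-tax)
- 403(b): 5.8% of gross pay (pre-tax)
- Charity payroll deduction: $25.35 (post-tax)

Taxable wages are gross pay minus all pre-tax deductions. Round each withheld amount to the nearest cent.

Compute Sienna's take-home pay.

$1,232.22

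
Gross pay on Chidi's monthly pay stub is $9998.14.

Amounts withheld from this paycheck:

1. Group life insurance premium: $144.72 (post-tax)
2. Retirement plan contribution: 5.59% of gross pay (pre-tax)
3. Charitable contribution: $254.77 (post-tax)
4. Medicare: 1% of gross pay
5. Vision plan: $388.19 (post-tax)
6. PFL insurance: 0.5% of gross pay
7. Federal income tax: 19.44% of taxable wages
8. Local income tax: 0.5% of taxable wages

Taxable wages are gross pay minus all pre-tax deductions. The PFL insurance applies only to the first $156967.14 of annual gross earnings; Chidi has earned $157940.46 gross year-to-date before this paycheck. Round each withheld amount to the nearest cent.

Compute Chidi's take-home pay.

Retirement plan contribution: $9998.14 × 0.0559 = $558.90
Taxable wages = $9998.14 − $558.90 = $9439.24
Federal income tax: $9439.24 × 0.1944 = $1834.99
Local income tax: $9439.24 × 0.005 = $47.20
Medicare: $9998.14 × 0.01 = $99.98
PFL insurance: annual cap $156967.14 already reached (YTD $157940.46), so $0.00
Vision plan: $388.19
Group life insurance premium: $144.72
Charitable contribution: $254.77
Total deductions = $558.90 + $1834.99 + $47.20 + $99.98 + $0.00 + $388.19 + $144.72 + $254.77 = $3328.75
Net pay = $9998.14 − $3328.75 = $6669.39

$6669.39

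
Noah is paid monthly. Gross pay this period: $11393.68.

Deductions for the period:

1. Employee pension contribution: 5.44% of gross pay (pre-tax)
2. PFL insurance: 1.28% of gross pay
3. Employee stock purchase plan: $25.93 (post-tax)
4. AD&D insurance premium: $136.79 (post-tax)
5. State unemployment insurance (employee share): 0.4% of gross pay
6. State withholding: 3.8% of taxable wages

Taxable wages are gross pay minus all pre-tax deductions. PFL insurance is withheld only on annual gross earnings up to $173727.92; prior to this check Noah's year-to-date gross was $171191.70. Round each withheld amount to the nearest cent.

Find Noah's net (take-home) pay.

Employee pension contribution: $11393.68 × 0.0544 = $619.82
Taxable wages = $11393.68 − $619.82 = $10773.86
State withholding: $10773.86 × 0.038 = $409.41
PFL insurance: only $173727.92 − $171191.70 = $2536.22 of this check is subject → $2536.22 × 0.0128 = $32.46
State unemployment insurance (employee share): $11393.68 × 0.004 = $45.57
Employee stock purchase plan: $25.93
AD&D insurance premium: $136.79
Total deductions = $619.82 + $409.41 + $32.46 + $45.57 + $25.93 + $136.79 = $1269.98
Net pay = $11393.68 − $1269.98 = $10123.70

$10123.70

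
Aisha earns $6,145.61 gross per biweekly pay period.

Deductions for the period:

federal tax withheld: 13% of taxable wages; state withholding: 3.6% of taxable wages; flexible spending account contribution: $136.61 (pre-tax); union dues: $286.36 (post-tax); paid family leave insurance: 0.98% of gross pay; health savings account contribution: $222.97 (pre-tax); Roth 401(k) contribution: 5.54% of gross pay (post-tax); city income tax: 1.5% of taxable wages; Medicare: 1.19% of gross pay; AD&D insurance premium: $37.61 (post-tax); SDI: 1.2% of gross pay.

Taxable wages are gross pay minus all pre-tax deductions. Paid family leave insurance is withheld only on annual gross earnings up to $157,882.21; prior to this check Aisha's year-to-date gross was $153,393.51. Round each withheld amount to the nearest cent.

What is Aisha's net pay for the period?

$3,883.45

Flexible spending account contribution: $136.61
Health savings account contribution: $222.97
Pre-tax total = $136.61 + $222.97 = $359.58
Taxable wages = $6,145.61 − $359.58 = $5,786.03
Federal tax withheld: $5,786.03 × 0.13 = $752.18
City income tax: $5,786.03 × 0.015 = $86.79
State withholding: $5,786.03 × 0.036 = $208.30
Medicare: $6,145.61 × 0.0119 = $73.13
SDI: $6,145.61 × 0.012 = $73.75
Paid family leave insurance: only $157,882.21 − $153,393.51 = $4,488.70 of this check is subject → $4,488.70 × 0.0098 = $43.99
AD&D insurance premium: $37.61
Union dues: $286.36
Roth 401(k) contribution: $6,145.61 × 0.0554 = $340.47
Total deductions = $136.61 + $222.97 + $752.18 + $86.79 + $208.30 + $73.13 + $73.75 + $43.99 + $37.61 + $286.36 + $340.47 = $2,262.16
Net pay = $6,145.61 − $2,262.16 = $3,883.45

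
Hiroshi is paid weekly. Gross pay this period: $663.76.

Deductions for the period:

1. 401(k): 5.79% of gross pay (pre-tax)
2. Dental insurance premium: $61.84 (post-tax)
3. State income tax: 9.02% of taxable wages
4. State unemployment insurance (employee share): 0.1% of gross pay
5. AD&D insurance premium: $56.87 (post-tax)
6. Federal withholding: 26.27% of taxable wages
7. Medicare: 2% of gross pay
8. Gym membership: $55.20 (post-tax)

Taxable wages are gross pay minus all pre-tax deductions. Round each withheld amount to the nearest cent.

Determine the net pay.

$216.81

401(k): $663.76 × 0.0579 = $38.43
Taxable wages = $663.76 − $38.43 = $625.33
Federal withholding: $625.33 × 0.2627 = $164.27
State income tax: $625.33 × 0.0902 = $56.40
Medicare: $663.76 × 0.02 = $13.28
State unemployment insurance (employee share): $663.76 × 0.001 = $0.66
Gym membership: $55.20
AD&D insurance premium: $56.87
Dental insurance premium: $61.84
Total deductions = $38.43 + $164.27 + $56.40 + $13.28 + $0.66 + $55.20 + $56.87 + $61.84 = $446.95
Net pay = $663.76 − $446.95 = $216.81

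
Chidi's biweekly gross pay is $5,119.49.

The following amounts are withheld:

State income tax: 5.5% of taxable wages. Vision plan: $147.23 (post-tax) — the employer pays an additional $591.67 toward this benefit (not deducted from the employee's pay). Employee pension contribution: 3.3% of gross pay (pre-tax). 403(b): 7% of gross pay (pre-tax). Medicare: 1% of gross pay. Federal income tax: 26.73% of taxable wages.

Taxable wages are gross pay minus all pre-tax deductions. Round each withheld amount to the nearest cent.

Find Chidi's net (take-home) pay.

$2,913.71

403(b): $5,119.49 × 0.07 = $358.36
Employee pension contribution: $5,119.49 × 0.033 = $168.94
Pre-tax total = $358.36 + $168.94 = $527.30
Taxable wages = $5,119.49 − $527.30 = $4,592.19
State income tax: $4,592.19 × 0.055 = $252.57
Federal income tax: $4,592.19 × 0.2673 = $1,227.49
Medicare: $5,119.49 × 0.01 = $51.19
Vision plan: $147.23
(Employer's $591.67 toward vision plan is not withheld from the employee.)
Total deductions = $358.36 + $168.94 + $252.57 + $1,227.49 + $51.19 + $147.23 = $2,205.78
Net pay = $5,119.49 − $2,205.78 = $2,913.71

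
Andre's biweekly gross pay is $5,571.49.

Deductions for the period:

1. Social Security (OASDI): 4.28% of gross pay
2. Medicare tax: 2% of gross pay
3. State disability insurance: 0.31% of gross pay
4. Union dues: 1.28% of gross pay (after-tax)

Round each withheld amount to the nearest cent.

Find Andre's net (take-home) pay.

Social Security (OASDI): $5,571.49 × 0.0428 = $238.46
State disability insurance: $5,571.49 × 0.0031 = $17.27
Medicare tax: $5,571.49 × 0.02 = $111.43
Union dues: $5,571.49 × 0.0128 = $71.32
Total deductions = $238.46 + $17.27 + $111.43 + $71.32 = $438.48
Net pay = $5,571.49 − $438.48 = $5,133.01

$5,133.01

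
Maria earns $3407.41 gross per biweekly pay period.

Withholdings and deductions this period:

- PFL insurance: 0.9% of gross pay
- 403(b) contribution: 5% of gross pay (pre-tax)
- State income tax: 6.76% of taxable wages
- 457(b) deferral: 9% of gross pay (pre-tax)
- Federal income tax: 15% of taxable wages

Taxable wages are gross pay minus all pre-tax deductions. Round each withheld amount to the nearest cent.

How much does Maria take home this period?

$2262.05

457(b) deferral: $3407.41 × 0.09 = $306.67
403(b) contribution: $3407.41 × 0.05 = $170.37
Pre-tax total = $306.67 + $170.37 = $477.04
Taxable wages = $3407.41 − $477.04 = $2930.37
Federal income tax: $2930.37 × 0.15 = $439.56
State income tax: $2930.37 × 0.0676 = $198.09
PFL insurance: $3407.41 × 0.009 = $30.67
Total deductions = $306.67 + $170.37 + $439.56 + $198.09 + $30.67 = $1145.36
Net pay = $3407.41 − $1145.36 = $2262.05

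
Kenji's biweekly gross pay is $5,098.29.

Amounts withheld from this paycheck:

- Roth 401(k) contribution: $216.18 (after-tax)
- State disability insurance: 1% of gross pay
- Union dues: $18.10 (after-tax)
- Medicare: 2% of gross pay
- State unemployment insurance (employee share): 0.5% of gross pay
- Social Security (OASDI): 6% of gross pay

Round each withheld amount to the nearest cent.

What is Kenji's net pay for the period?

$4,379.67

State unemployment insurance (employee share): $5,098.29 × 0.005 = $25.49
Medicare: $5,098.29 × 0.02 = $101.97
State disability insurance: $5,098.29 × 0.01 = $50.98
Social Security (OASDI): $5,098.29 × 0.06 = $305.90
Roth 401(k) contribution: $216.18
Union dues: $18.10
Total deductions = $25.49 + $101.97 + $50.98 + $305.90 + $216.18 + $18.10 = $718.62
Net pay = $5,098.29 − $718.62 = $4,379.67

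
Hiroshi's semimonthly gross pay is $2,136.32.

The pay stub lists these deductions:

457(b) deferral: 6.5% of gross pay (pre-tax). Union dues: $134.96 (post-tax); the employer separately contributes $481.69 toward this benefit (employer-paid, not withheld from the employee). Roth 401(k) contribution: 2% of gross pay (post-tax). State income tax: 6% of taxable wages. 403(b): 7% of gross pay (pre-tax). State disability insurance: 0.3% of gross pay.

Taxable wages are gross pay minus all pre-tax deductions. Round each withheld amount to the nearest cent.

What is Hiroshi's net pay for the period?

$1,552.94

457(b) deferral: $2,136.32 × 0.065 = $138.86
403(b): $2,136.32 × 0.07 = $149.54
Pre-tax total = $138.86 + $149.54 = $288.40
Taxable wages = $2,136.32 − $288.40 = $1,847.92
State income tax: $1,847.92 × 0.06 = $110.88
State disability insurance: $2,136.32 × 0.003 = $6.41
Roth 401(k) contribution: $2,136.32 × 0.02 = $42.73
Union dues: $134.96
(Employer's $481.69 toward union dues is not withheld from the employee.)
Total deductions = $138.86 + $149.54 + $110.88 + $6.41 + $42.73 + $134.96 = $583.38
Net pay = $2,136.32 − $583.38 = $1,552.94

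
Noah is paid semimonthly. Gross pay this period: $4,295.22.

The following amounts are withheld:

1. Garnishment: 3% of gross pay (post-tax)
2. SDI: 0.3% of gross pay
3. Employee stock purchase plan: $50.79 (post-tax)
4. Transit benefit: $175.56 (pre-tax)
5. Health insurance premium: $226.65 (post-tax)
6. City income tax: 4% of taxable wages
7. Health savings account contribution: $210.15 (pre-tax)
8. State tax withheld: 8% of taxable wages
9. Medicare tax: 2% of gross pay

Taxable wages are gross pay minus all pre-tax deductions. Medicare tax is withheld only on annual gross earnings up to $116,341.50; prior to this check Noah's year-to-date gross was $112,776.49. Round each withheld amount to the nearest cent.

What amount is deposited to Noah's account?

$2,949.88

Transit benefit: $175.56
Health savings account contribution: $210.15
Pre-tax total = $175.56 + $210.15 = $385.71
Taxable wages = $4,295.22 − $385.71 = $3,909.51
City income tax: $3,909.51 × 0.04 = $156.38
State tax withheld: $3,909.51 × 0.08 = $312.76
Medicare tax: only $116,341.50 − $112,776.49 = $3,565.01 of this check is subject → $3,565.01 × 0.02 = $71.30
SDI: $4,295.22 × 0.003 = $12.89
Employee stock purchase plan: $50.79
Garnishment: $4,295.22 × 0.03 = $128.86
Health insurance premium: $226.65
Total deductions = $175.56 + $210.15 + $156.38 + $312.76 + $71.30 + $12.89 + $50.79 + $128.86 + $226.65 = $1,345.34
Net pay = $4,295.22 − $1,345.34 = $2,949.88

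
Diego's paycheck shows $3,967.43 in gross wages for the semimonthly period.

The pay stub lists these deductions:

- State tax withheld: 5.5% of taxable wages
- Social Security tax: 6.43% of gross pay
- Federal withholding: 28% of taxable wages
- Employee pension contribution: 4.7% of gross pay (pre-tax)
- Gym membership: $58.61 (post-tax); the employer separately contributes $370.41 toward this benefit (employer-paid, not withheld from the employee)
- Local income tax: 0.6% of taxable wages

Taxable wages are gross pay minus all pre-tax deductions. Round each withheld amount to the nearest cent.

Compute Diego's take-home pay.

Employee pension contribution: $3,967.43 × 0.047 = $186.47
Taxable wages = $3,967.43 − $186.47 = $3,780.96
State tax withheld: $3,780.96 × 0.055 = $207.95
Federal withholding: $3,780.96 × 0.28 = $1,058.67
Local income tax: $3,780.96 × 0.006 = $22.69
Social Security tax: $3,967.43 × 0.0643 = $255.11
Gym membership: $58.61
(Employer's $370.41 toward gym membership is not withheld from the employee.)
Total deductions = $186.47 + $207.95 + $1,058.67 + $22.69 + $255.11 + $58.61 = $1,789.50
Net pay = $3,967.43 − $1,789.50 = $2,177.93

$2,177.93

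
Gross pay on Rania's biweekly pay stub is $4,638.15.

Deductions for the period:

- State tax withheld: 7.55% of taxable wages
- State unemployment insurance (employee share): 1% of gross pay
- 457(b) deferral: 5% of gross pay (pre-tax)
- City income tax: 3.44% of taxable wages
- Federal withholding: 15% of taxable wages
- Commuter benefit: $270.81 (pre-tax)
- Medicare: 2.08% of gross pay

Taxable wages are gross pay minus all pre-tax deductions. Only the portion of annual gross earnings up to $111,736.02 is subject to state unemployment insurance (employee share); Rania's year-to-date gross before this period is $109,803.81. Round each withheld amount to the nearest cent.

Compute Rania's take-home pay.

457(b) deferral: $4,638.15 × 0.05 = $231.91
Commuter benefit: $270.81
Pre-tax total = $231.91 + $270.81 = $502.72
Taxable wages = $4,638.15 − $502.72 = $4,135.43
City income tax: $4,135.43 × 0.0344 = $142.26
State tax withheld: $4,135.43 × 0.0755 = $312.22
Federal withholding: $4,135.43 × 0.15 = $620.31
State unemployment insurance (employee share): only $111,736.02 − $109,803.81 = $1,932.21 of this check is subject → $1,932.21 × 0.01 = $19.32
Medicare: $4,638.15 × 0.0208 = $96.47
Total deductions = $231.91 + $270.81 + $142.26 + $312.22 + $620.31 + $19.32 + $96.47 = $1,693.30
Net pay = $4,638.15 − $1,693.30 = $2,944.85

$2,944.85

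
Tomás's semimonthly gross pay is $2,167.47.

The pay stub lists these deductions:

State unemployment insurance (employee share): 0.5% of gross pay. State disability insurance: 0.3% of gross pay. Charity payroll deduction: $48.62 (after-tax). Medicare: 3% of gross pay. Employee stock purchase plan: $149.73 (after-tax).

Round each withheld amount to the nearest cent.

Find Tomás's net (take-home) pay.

State disability insurance: $2,167.47 × 0.003 = $6.50
Medicare: $2,167.47 × 0.03 = $65.02
State unemployment insurance (employee share): $2,167.47 × 0.005 = $10.84
Employee stock purchase plan: $149.73
Charity payroll deduction: $48.62
Total deductions = $6.50 + $65.02 + $10.84 + $149.73 + $48.62 = $280.71
Net pay = $2,167.47 − $280.71 = $1,886.76

$1,886.76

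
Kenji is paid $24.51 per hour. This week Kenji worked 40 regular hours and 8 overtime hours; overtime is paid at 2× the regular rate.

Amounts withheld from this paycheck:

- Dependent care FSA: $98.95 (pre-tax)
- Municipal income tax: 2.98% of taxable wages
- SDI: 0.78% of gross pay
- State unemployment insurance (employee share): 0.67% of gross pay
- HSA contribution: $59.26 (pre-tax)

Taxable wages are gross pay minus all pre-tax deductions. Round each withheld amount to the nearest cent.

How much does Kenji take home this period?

$1,158.25

Regular pay: 40 × $24.51 = $980.40
Overtime pay: 8 × $24.51 × 2 = $392.16
Gross pay = $980.40 + $392.16 = $1,372.56
HSA contribution: $59.26
Dependent care FSA: $98.95
Pre-tax total = $59.26 + $98.95 = $158.21
Taxable wages = $1,372.56 − $158.21 = $1,214.35
Municipal income tax: $1,214.35 × 0.0298 = $36.19
State unemployment insurance (employee share): $1,372.56 × 0.0067 = $9.20
SDI: $1,372.56 × 0.0078 = $10.71
Total deductions = $59.26 + $98.95 + $36.19 + $9.20 + $10.71 = $214.31
Net pay = $1,372.56 − $214.31 = $1,158.25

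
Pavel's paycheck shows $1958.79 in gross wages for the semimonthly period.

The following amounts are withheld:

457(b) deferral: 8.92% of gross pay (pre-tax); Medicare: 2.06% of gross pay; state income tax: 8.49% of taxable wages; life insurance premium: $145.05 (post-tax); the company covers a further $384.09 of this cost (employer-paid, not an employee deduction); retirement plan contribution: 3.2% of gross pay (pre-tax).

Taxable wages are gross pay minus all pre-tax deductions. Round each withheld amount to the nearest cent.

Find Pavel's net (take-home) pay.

457(b) deferral: $1958.79 × 0.0892 = $174.72
Retirement plan contribution: $1958.79 × 0.032 = $62.68
Pre-tax total = $174.72 + $62.68 = $237.40
Taxable wages = $1958.79 − $237.40 = $1721.39
State income tax: $1721.39 × 0.0849 = $146.15
Medicare: $1958.79 × 0.0206 = $40.35
Life insurance premium: $145.05
(Employer's $384.09 toward life insurance premium is not withheld from the employee.)
Total deductions = $174.72 + $62.68 + $146.15 + $40.35 + $145.05 = $568.95
Net pay = $1958.79 − $568.95 = $1389.84

$1389.84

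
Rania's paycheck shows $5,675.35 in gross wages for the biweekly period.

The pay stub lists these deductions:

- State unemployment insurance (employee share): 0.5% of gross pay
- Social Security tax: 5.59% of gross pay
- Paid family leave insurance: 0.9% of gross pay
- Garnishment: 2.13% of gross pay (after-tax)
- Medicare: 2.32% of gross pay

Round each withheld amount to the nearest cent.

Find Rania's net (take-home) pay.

Social Security tax: $5,675.35 × 0.0559 = $317.25
State unemployment insurance (employee share): $5,675.35 × 0.005 = $28.38
Medicare: $5,675.35 × 0.0232 = $131.67
Paid family leave insurance: $5,675.35 × 0.009 = $51.08
Garnishment: $5,675.35 × 0.0213 = $120.88
Total deductions = $317.25 + $28.38 + $131.67 + $51.08 + $120.88 = $649.26
Net pay = $5,675.35 − $649.26 = $5,026.09

$5,026.09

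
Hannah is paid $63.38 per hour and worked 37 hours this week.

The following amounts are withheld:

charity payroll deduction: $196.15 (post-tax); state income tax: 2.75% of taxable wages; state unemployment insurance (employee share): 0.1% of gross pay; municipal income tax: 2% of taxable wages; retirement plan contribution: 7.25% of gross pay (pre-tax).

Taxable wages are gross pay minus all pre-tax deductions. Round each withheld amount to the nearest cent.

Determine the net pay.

Gross pay: 37 × $63.38 = $2,345.06
Retirement plan contribution: $2,345.06 × 0.0725 = $170.02
Taxable wages = $2,345.06 − $170.02 = $2,175.04
Municipal income tax: $2,175.04 × 0.02 = $43.50
State income tax: $2,175.04 × 0.0275 = $59.81
State unemployment insurance (employee share): $2,345.06 × 0.001 = $2.35
Charity payroll deduction: $196.15
Total deductions = $170.02 + $43.50 + $59.81 + $2.35 + $196.15 = $471.83
Net pay = $2,345.06 − $471.83 = $1,873.23

$1,873.23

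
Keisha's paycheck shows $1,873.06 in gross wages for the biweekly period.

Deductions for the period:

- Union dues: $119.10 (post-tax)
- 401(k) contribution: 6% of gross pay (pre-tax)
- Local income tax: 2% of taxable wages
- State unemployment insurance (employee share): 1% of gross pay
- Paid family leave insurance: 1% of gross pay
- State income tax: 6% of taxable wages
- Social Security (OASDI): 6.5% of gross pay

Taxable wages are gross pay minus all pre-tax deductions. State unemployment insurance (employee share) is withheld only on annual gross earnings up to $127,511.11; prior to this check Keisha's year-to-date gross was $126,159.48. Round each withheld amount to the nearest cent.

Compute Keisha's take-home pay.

401(k) contribution: $1,873.06 × 0.06 = $112.38
Taxable wages = $1,873.06 − $112.38 = $1,760.68
State income tax: $1,760.68 × 0.06 = $105.64
Local income tax: $1,760.68 × 0.02 = $35.21
Paid family leave insurance: $1,873.06 × 0.01 = $18.73
State unemployment insurance (employee share): only $127,511.11 − $126,159.48 = $1,351.63 of this check is subject → $1,351.63 × 0.01 = $13.52
Social Security (OASDI): $1,873.06 × 0.065 = $121.75
Union dues: $119.10
Total deductions = $112.38 + $105.64 + $35.21 + $18.73 + $13.52 + $121.75 + $119.10 = $526.33
Net pay = $1,873.06 − $526.33 = $1,346.73

$1,346.73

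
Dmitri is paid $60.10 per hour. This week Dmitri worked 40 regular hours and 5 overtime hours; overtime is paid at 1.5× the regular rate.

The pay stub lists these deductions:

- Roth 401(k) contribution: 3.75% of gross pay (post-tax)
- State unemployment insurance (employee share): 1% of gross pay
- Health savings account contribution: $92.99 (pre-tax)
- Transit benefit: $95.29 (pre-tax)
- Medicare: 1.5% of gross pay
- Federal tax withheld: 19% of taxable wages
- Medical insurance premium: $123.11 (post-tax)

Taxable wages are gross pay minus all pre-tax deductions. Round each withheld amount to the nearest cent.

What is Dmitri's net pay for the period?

Regular pay: 40 × $60.10 = $2,404.00
Overtime pay: 5 × $60.10 × 1.5 = $450.75
Gross pay = $2,404.00 + $450.75 = $2,854.75
Transit benefit: $95.29
Health savings account contribution: $92.99
Pre-tax total = $95.29 + $92.99 = $188.28
Taxable wages = $2,854.75 − $188.28 = $2,666.47
Federal tax withheld: $2,666.47 × 0.19 = $506.63
State unemployment insurance (employee share): $2,854.75 × 0.01 = $28.55
Medicare: $2,854.75 × 0.015 = $42.82
Roth 401(k) contribution: $2,854.75 × 0.0375 = $107.05
Medical insurance premium: $123.11
Total deductions = $95.29 + $92.99 + $506.63 + $28.55 + $42.82 + $107.05 + $123.11 = $996.44
Net pay = $2,854.75 − $996.44 = $1,858.31

$1,858.31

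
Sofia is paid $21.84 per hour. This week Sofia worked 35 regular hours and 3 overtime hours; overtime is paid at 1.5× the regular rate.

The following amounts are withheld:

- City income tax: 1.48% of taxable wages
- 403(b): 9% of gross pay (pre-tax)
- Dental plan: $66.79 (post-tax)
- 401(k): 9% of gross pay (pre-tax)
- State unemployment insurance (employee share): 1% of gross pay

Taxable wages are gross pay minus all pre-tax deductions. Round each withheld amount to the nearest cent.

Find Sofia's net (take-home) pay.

$621.51

Regular pay: 35 × $21.84 = $764.40
Overtime pay: 3 × $21.84 × 1.5 = $98.28
Gross pay = $764.40 + $98.28 = $862.68
403(b): $862.68 × 0.09 = $77.64
401(k): $862.68 × 0.09 = $77.64
Pre-tax total = $77.64 + $77.64 = $155.28
Taxable wages = $862.68 − $155.28 = $707.40
City income tax: $707.40 × 0.0148 = $10.47
State unemployment insurance (employee share): $862.68 × 0.01 = $8.63
Dental plan: $66.79
Total deductions = $77.64 + $77.64 + $10.47 + $8.63 + $66.79 = $241.17
Net pay = $862.68 − $241.17 = $621.51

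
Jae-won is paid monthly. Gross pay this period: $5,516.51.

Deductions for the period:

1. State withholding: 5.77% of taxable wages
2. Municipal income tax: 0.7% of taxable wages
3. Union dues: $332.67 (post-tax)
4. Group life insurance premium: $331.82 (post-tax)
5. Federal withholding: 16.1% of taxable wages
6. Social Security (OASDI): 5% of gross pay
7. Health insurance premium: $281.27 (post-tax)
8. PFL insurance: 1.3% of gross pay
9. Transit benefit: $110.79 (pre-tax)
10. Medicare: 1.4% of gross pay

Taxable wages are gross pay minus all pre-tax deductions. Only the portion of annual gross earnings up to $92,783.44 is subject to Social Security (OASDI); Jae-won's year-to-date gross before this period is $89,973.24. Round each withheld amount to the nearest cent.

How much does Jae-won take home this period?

Transit benefit: $110.79
Taxable wages = $5,516.51 − $110.79 = $5,405.72
Federal withholding: $5,405.72 × 0.161 = $870.32
Municipal income tax: $5,405.72 × 0.007 = $37.84
State withholding: $5,405.72 × 0.0577 = $311.91
Social Security (OASDI): only $92,783.44 − $89,973.24 = $2,810.20 of this check is subject → $2,810.20 × 0.05 = $140.51
PFL insurance: $5,516.51 × 0.013 = $71.71
Medicare: $5,516.51 × 0.014 = $77.23
Health insurance premium: $281.27
Group life insurance premium: $331.82
Union dues: $332.67
Total deductions = $110.79 + $870.32 + $37.84 + $311.91 + $140.51 + $71.71 + $77.23 + $281.27 + $331.82 + $332.67 = $2,566.07
Net pay = $5,516.51 − $2,566.07 = $2,950.44

$2,950.44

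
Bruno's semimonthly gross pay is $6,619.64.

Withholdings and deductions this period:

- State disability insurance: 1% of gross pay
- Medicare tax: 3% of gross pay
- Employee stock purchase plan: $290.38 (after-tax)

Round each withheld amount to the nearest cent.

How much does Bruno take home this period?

$6,064.47

State disability insurance: $6,619.64 × 0.01 = $66.20
Medicare tax: $6,619.64 × 0.03 = $198.59
Employee stock purchase plan: $290.38
Total deductions = $66.20 + $198.59 + $290.38 = $555.17
Net pay = $6,619.64 − $555.17 = $6,064.47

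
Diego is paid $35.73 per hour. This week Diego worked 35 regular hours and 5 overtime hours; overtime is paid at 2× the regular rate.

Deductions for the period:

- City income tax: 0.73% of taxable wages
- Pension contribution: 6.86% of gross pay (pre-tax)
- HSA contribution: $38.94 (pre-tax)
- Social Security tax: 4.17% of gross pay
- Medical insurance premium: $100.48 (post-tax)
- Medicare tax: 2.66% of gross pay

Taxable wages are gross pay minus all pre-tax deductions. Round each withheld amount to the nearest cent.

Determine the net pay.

$1237.66

Regular pay: 35 × $35.73 = $1250.55
Overtime pay: 5 × $35.73 × 2 = $357.30
Gross pay = $1250.55 + $357.30 = $1607.85
HSA contribution: $38.94
Pension contribution: $1607.85 × 0.0686 = $110.30
Pre-tax total = $38.94 + $110.30 = $149.24
Taxable wages = $1607.85 − $149.24 = $1458.61
City income tax: $1458.61 × 0.0073 = $10.65
Social Security tax: $1607.85 × 0.0417 = $67.05
Medicare tax: $1607.85 × 0.0266 = $42.77
Medical insurance premium: $100.48
Total deductions = $38.94 + $110.30 + $10.65 + $67.05 + $42.77 + $100.48 = $370.19
Net pay = $1607.85 − $370.19 = $1237.66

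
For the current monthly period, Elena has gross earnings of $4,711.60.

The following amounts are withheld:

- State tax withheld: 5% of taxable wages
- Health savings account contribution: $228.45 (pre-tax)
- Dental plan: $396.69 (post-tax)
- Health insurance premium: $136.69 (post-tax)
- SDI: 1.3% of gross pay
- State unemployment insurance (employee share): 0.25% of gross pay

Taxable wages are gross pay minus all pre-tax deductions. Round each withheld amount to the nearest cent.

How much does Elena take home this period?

Health savings account contribution: $228.45
Taxable wages = $4,711.60 − $228.45 = $4,483.15
State tax withheld: $4,483.15 × 0.05 = $224.16
State unemployment insurance (employee share): $4,711.60 × 0.0025 = $11.78
SDI: $4,711.60 × 0.013 = $61.25
Health insurance premium: $136.69
Dental plan: $396.69
Total deductions = $228.45 + $224.16 + $11.78 + $61.25 + $136.69 + $396.69 = $1,059.02
Net pay = $4,711.60 − $1,059.02 = $3,652.58

$3,652.58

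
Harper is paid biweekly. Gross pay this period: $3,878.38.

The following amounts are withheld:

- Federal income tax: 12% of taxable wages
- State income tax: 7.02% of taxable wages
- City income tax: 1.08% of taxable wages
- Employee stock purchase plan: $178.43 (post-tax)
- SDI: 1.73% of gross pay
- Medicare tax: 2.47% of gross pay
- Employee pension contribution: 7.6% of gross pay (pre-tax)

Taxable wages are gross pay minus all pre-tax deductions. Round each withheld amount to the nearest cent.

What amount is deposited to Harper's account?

$2,521.99

Employee pension contribution: $3,878.38 × 0.076 = $294.76
Taxable wages = $3,878.38 − $294.76 = $3,583.62
City income tax: $3,583.62 × 0.0108 = $38.70
Federal income tax: $3,583.62 × 0.12 = $430.03
State income tax: $3,583.62 × 0.0702 = $251.57
Medicare tax: $3,878.38 × 0.0247 = $95.80
SDI: $3,878.38 × 0.0173 = $67.10
Employee stock purchase plan: $178.43
Total deductions = $294.76 + $38.70 + $430.03 + $251.57 + $95.80 + $67.10 + $178.43 = $1,356.39
Net pay = $3,878.38 − $1,356.39 = $2,521.99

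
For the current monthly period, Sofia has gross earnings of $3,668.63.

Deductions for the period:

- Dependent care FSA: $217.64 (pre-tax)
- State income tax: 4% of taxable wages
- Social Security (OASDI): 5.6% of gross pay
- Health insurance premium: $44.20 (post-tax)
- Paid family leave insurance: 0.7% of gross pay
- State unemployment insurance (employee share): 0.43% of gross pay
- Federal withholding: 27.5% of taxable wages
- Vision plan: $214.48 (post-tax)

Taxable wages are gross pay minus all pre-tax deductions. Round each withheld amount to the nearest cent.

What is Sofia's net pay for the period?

$1,858.35

Dependent care FSA: $217.64
Taxable wages = $3,668.63 − $217.64 = $3,450.99
Federal withholding: $3,450.99 × 0.275 = $949.02
State income tax: $3,450.99 × 0.04 = $138.04
Social Security (OASDI): $3,668.63 × 0.056 = $205.44
State unemployment insurance (employee share): $3,668.63 × 0.0043 = $15.78
Paid family leave insurance: $3,668.63 × 0.007 = $25.68
Health insurance premium: $44.20
Vision plan: $214.48
Total deductions = $217.64 + $949.02 + $138.04 + $205.44 + $15.78 + $25.68 + $44.20 + $214.48 = $1,810.28
Net pay = $3,668.63 − $1,810.28 = $1,858.35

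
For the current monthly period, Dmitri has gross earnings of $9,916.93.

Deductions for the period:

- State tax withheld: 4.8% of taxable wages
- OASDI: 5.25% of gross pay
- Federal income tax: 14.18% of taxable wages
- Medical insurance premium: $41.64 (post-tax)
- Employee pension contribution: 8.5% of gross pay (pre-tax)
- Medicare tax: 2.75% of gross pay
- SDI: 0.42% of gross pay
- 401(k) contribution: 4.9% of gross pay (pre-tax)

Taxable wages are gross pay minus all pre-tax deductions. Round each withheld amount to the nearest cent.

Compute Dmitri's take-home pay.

$6,081.39

401(k) contribution: $9,916.93 × 0.049 = $485.93
Employee pension contribution: $9,916.93 × 0.085 = $842.94
Pre-tax total = $485.93 + $842.94 = $1,328.87
Taxable wages = $9,916.93 − $1,328.87 = $8,588.06
State tax withheld: $8,588.06 × 0.048 = $412.23
Federal income tax: $8,588.06 × 0.1418 = $1,217.79
SDI: $9,916.93 × 0.0042 = $41.65
OASDI: $9,916.93 × 0.0525 = $520.64
Medicare tax: $9,916.93 × 0.0275 = $272.72
Medical insurance premium: $41.64
Total deductions = $485.93 + $842.94 + $412.23 + $1,217.79 + $41.65 + $520.64 + $272.72 + $41.64 = $3,835.54
Net pay = $9,916.93 − $3,835.54 = $6,081.39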